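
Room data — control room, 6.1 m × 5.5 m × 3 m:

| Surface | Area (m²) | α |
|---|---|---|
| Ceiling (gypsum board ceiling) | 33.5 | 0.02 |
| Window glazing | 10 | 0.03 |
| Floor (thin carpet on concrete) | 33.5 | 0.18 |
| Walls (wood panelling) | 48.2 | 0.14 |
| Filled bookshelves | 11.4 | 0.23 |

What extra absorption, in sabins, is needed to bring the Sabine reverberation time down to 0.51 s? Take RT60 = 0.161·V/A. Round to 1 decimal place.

Total absorption A₁ = 33.5·0.02 + 10·0.03 + 33.5·0.18 + 48.2·0.14 + 11.4·0.23
  = 0.670 + 0.300 + 6.030 + 6.748 + 2.622 = 16.370 m² sabins.
For T = 0.51 s, need A₂ = 0.161·V/T = 0.161·100.65/0.51 = 31.774 sabins.
ΔA = A₂ − A₁ = 31.774 − 16.370 = 15.4 sabins.

15.4 sabins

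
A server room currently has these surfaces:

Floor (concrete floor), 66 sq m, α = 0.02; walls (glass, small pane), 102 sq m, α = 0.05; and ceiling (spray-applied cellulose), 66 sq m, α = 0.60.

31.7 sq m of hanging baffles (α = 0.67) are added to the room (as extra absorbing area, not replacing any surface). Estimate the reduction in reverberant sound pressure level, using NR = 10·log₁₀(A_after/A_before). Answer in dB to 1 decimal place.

1.6 dB

Summing Sᵢαᵢ: 1.320 + 5.100 + 39.600 → A_before = 46.020 sabins.
Treatment contributes 31.7·0.67 = 21.239 sabins.
New total A_after = 67.259 sabins.
Reduction = 10 log₁₀(A_after/A_before) = 10 log₁₀(1.4615) = 1.6 dB.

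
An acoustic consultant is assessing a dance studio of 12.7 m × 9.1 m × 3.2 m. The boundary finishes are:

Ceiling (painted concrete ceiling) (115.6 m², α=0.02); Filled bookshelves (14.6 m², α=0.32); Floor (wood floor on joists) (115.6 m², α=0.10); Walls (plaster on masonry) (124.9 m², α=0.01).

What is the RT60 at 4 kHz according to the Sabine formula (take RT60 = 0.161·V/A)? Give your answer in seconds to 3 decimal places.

3.008 s

Summing Sᵢαᵢ: 2.312 + 4.672 + 11.560 + 1.249 → A = 19.793 sabins.
V = 12.7·9.1·3.2 = 369.824 m³.
RT60 = 0.161 · V / A = 0.161 × 369.824 / 19.793 = 3.008 s.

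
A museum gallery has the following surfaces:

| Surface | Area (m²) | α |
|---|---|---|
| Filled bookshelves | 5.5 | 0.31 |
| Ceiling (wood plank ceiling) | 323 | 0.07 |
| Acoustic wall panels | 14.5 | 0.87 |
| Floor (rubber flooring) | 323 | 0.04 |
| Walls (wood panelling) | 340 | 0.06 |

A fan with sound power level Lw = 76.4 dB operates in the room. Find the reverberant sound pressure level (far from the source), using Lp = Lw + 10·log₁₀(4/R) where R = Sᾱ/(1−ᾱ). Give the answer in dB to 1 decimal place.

A = 70.250 sabins; S = 1006.0 m².
ᾱ = 70.250/1006.0 = 0.0698; R = Sᾱ/(1−ᾱ) = 70.250/(1−0.0698) = 75.521 m².
Lp = 76.4 + 10·log₁₀(4/75.521) = 76.4 + (-12.76) = 63.6 dB.

63.6 dB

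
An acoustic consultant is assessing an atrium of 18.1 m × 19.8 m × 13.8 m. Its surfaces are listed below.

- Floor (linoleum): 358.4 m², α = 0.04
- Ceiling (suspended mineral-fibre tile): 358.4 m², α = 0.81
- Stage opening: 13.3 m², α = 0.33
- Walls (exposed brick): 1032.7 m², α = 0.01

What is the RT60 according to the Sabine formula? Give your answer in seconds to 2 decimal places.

2.49 s

Total absorption A = 358.4*0.04 + 358.4*0.81 + 13.3*0.33 + 1032.7*0.01
  = 14.336 + 290.304 + 4.389 + 10.327 = 319.356 m² sabins.
Room volume: 4945.644 m³.
RT60 = 0.161 · V / A = 0.161 × 4945.644 / 319.356 = 2.49 s.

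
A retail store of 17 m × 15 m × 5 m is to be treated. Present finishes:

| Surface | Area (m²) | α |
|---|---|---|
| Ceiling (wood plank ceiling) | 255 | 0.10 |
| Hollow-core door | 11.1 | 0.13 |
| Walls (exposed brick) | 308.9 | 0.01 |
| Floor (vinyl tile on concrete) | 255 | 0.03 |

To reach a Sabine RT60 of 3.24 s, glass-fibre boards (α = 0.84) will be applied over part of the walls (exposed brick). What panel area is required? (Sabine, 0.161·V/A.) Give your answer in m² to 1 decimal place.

30.9

Equivalent absorption area: A₁ = 255·0.10 + 11.1·0.13 + 308.9·0.01 + 255·0.03 = 37.682 m².
Required A₂ = 0.161·1275/3.24 = 63.356 sabins.
Absorption to add: 63.356 − 37.682 = 25.674 sabins.
Each m² of panel replacing the walls (exposed brick) adds (0.84 − 0.01) = 0.83 sabins.
Area = ΔA/Δα = 25.674/0.83 = 30.9 m².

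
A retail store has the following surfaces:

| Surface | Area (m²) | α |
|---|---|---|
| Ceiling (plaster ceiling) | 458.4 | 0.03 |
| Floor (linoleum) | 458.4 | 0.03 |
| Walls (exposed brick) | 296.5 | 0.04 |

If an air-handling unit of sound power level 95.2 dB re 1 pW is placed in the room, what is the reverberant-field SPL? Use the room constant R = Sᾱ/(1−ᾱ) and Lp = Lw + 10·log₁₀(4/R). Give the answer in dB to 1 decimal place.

85.1 dB

A = 39.364 sabins; S = 1213.3 m².
ᾱ = 39.364/1213.3 = 0.0324; R = Sᾱ/(1−ᾱ) = 39.364/(1−0.0324) = 40.682 m².
Lp = 95.2 + 10·log₁₀(4/40.682) = 95.2 + (-10.07) = 85.1 dB.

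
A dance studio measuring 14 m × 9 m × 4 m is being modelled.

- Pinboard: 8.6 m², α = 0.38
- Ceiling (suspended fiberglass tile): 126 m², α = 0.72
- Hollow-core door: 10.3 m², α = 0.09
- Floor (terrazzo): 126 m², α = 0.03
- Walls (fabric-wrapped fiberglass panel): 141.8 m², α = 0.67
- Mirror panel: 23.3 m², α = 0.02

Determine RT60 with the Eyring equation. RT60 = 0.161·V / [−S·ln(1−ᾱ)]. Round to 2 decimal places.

S = Σ Sᵢ = 436.0 m².
Σ(Sᵢαᵢ) = 8.6×0.38 + 126×0.72 + 10.3×0.09 + 126×0.03 + 141.8×0.67 + 23.3×0.02 = 194.167.
Mean coefficient ᾱ = A/S = 0.4453.
−S·ln(1−ᾱ) = −436.0 × ln(1 − 0.4453) = 256.947.
V = 14 × 9 × 4 = 504 m³.
RT60 = 0.161 × 504 / 256.947 = 0.32 s.

0.32 sec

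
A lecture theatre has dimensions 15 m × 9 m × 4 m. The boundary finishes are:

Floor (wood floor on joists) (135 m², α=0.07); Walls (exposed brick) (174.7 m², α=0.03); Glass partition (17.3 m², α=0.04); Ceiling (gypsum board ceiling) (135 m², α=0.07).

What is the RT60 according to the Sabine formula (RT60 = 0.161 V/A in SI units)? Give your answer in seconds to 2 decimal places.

3.50 sec

A = Σ Sᵢαᵢ = 135*0.07 + 174.7*0.03 + 17.3*0.04 + 135*0.07 = 24.833 sabins.
V = 15·9·4 = 540 m³.
T = 0.161 V/A = 0.161·540/24.833 = 3.50 s.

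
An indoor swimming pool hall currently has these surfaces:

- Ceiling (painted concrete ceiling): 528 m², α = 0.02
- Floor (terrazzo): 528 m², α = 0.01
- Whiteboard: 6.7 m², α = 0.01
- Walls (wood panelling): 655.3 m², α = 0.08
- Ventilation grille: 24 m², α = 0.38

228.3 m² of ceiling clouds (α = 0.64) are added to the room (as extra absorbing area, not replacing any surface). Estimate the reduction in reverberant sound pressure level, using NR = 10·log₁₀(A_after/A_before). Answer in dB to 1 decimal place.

4.6 dB

Equivalent absorption area: A_before = 528·0.02 + 528·0.01 + 6.7·0.01 + 655.3·0.08 + 24·0.38 = 77.451 m².
Treatment contributes 228.3·0.64 = 146.112 sabins.
New total A_after = 223.563 sabins.
Reduction = 10 log₁₀(A_after/A_before) = 10 log₁₀(2.8865) = 4.6 dB.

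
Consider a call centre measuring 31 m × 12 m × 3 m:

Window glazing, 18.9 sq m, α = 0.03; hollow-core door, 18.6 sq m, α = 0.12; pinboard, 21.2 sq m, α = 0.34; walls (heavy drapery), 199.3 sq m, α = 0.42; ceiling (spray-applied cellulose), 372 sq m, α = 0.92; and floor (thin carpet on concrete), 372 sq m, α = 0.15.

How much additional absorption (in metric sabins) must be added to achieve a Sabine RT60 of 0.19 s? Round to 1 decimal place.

453.9 sabins

Summing Sᵢαᵢ: 0.567 + 2.232 + 7.208 + 83.706 + 342.240 + 55.800 → A₁ = 491.753 sabins.
V = 1116 m³. Required absorption A₂ = 0.161 × 1116 / 0.19 = 945.663 sabins.
ΔA = A₂ − A₁ = 945.663 − 491.753 = 453.9 sabins.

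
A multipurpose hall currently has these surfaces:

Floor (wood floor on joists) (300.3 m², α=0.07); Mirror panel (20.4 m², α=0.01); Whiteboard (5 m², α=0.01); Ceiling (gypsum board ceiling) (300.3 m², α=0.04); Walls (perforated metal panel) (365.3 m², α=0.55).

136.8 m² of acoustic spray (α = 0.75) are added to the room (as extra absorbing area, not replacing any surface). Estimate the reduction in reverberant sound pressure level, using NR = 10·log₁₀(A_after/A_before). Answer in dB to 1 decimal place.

A_before = Σ Sᵢαᵢ = 300.3*0.07 + 20.4*0.01 + 5*0.01 + 300.3*0.04 + 365.3*0.55 = 234.202 sabins.
Added absorption = 136.8 × 0.75 = 102.600 sabins.
New total A_after = 336.802 sabins.
Reduction = 10 log₁₀(A_after/A_before) = 10 log₁₀(1.4381) = 1.6 dB.

1.6 dB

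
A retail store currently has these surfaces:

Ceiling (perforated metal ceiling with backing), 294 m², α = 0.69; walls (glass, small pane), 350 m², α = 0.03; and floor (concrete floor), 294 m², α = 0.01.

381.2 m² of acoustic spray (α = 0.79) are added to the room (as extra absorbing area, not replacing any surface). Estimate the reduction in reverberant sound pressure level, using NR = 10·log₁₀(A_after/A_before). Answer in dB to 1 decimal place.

3.8 dB

Equivalent absorption area: A_before = 294*0.69 + 350*0.03 + 294*0.01 = 216.300 m².
Added absorption = 381.2 × 0.79 = 301.148 sabins.
New total A_after = 517.448 sabins.
Reduction = 10 log₁₀(A_after/A_before) = 10 log₁₀(2.3923) = 3.8 dB.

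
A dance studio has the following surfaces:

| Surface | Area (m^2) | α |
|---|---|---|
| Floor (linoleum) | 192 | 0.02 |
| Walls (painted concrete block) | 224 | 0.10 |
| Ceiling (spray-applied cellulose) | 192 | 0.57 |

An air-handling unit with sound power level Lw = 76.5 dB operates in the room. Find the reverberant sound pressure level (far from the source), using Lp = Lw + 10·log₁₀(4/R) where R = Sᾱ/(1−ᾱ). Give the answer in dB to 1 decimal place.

Σ(Sᵢαᵢ) = 192·0.02 + 224·0.10 + 192·0.57 = 135.680; total area S = 608.0 m^2.
ᾱ = 135.680/608.0 = 0.2232; R = Sᾱ/(1−ᾱ) = 135.680/(1−0.2232) = 174.665 m^2.
Lp = 76.5 + 10·log₁₀(4/174.665) = 76.5 + (-16.40) = 60.1 dB.

60.1 dB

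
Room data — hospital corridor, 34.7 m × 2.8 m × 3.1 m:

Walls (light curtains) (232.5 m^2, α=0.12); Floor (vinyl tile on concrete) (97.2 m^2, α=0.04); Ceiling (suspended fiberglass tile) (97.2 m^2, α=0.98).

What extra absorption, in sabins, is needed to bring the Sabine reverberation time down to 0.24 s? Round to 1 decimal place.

Total absorption A₁ = 232.5·0.12 + 97.2·0.04 + 97.2·0.98
  = 27.900 + 3.888 + 95.256 = 127.044 m^2 sabins.
V = 301.196 m³. Required absorption A₂ = 0.161 × 301.196 / 0.24 = 202.052 sabins.
ΔA = A₂ − A₁ = 202.052 − 127.044 = 75.0 sabins.

75.0 sabins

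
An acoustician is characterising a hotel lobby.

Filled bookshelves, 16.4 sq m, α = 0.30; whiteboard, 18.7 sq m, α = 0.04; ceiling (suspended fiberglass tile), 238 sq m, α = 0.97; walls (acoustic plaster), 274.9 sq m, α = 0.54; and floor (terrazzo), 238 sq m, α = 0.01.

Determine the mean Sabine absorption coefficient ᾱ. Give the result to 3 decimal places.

Total surface area S = 786.0 sq m.
Σ(Sᵢαᵢ) = 16.4×0.30 + 18.7×0.04 + 238×0.97 + 274.9×0.54 + 238×0.01 = 387.354.
ᾱ = 387.354 / 786.0 = 0.493.

0.493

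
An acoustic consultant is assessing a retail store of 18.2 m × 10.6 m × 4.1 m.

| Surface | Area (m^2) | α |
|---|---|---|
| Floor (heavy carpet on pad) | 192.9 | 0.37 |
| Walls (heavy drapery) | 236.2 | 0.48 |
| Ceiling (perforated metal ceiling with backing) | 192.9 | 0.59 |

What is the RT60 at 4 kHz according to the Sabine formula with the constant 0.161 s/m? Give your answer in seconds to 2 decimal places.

A = Σ Sᵢαᵢ = 192.9×0.37 + 236.2×0.48 + 192.9×0.59 = 298.560 sabins.
Volume V = 18.2 × 10.6 × 4.1 = 790.972 m³.
RT60 = 0.161 · V / A = 0.161 × 790.972 / 298.560 = 0.43 s.

0.43 s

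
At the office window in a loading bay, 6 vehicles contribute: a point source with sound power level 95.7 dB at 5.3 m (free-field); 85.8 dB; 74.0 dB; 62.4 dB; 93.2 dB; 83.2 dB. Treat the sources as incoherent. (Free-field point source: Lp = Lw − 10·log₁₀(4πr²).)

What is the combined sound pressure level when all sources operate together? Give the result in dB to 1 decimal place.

94.3 dB

Source at 5.3 m: Lp = 95.7 − 10·log₁₀(4π·5.3²) = 95.7 − 10·log₁₀(352.989) = 70.2 dB.
Sum in the linear (power) domain: Σ 10^(Lᵢ/10) = 10^(70.2/10) + 10^(85.8/10) + 10^(74.0/10) + 10^(62.4/10) + 10^(93.2/10) + 10^(83.2/10) = 2.716e+09.
Back to dB: 10·log₁₀ Σ = 94.3 dB.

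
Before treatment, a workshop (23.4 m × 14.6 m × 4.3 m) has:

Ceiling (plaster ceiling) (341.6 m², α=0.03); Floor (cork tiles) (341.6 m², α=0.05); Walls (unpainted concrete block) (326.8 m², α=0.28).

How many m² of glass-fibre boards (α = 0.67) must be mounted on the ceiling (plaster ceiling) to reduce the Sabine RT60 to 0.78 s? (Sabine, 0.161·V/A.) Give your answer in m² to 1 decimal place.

Equivalent absorption area: A₁ = 341.6*0.03 + 341.6*0.05 + 326.8*0.28 = 118.832 m².
Required A₂ = 0.161·1469.052/0.78 = 303.227 sabins.
Absorption to add: 303.227 − 118.832 = 184.395 sabins.
Net gain per m²: Δα = 0.67 − 0.03 = 0.64.
Area = ΔA/Δα = 184.395/0.64 = 288.1 m².

288.1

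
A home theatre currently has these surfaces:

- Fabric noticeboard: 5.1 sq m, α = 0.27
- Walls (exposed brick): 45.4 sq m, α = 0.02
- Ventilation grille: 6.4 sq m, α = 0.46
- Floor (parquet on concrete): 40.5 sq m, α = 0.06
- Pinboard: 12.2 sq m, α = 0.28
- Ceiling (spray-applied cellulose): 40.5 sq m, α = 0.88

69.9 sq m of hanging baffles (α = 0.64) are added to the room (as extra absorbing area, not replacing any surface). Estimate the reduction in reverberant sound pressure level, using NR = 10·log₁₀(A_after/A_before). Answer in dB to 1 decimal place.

Equivalent absorption area: A_before = 5.1×0.27 + 45.4×0.02 + 6.4×0.46 + 40.5×0.06 + 12.2×0.28 + 40.5×0.88 = 46.715 sq m.
Treatment contributes 69.9·0.64 = 44.736 sabins.
A_after = 46.715 + 44.736 = 91.451 sabins.
Reduction = 10 log₁₀(A_after/A_before) = 10 log₁₀(1.9576) = 2.9 dB.

2.9 dB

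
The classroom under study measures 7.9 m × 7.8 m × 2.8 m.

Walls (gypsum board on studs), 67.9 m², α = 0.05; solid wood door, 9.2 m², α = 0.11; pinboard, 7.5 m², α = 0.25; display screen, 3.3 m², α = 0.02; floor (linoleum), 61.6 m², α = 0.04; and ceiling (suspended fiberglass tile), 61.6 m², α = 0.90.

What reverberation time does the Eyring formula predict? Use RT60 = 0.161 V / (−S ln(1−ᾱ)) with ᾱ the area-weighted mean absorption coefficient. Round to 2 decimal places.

0.36 seconds

Total surface area S = 67.9 + 9.2 + 7.5 + 3.3 + 61.6 + 61.6 = 211.1 m².
Absorption A = 67.9·0.05 + 9.2·0.11 + 7.5·0.25 + 3.3·0.02 + 61.6·0.04 + 61.6·0.90 = 64.252 sabins.
ᾱ = 64.252 / 211.1 = 0.3044.
−S·ln(1−ᾱ) = −211.1 × ln(1 − 0.3044) = 76.625.
V = 7.9 × 7.8 × 2.8 = 172.536 m³.
T = 0.161·V/[−S·ln(1−ᾱ)] = 0.161·172.536/76.625 = 0.36 s.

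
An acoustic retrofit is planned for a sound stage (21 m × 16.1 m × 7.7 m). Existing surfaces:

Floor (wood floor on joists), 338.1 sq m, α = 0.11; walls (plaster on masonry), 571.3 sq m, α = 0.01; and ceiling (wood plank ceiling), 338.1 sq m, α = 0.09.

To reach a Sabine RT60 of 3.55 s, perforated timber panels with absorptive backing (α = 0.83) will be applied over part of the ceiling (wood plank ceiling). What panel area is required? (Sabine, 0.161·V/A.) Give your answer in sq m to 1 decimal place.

Total absorption A₁ = 338.1·0.11 + 571.3·0.01 + 338.1·0.09
  = 37.191 + 5.713 + 30.429 = 73.333 sq m sabins.
V = 2603.37 m³. Target absorption A₂ = 0.161 × 2603.37 / 3.55 = 118.068 sabins.
ΔA needed = 118.068 − 73.333 = 44.735 sabins.
Each sq m of panel replacing the ceiling (wood plank ceiling) adds (0.83 − 0.09) = 0.74 sabins.
Area = ΔA/Δα = 44.735/0.74 = 60.5 sq m.

60.5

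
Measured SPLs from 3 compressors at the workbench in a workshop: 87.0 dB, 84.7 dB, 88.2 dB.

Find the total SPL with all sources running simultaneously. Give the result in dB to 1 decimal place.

Σ 10^(Lᵢ/10) = 1.457e+09.
Combined level = 10 log₁₀(1.457e+09) = 91.6 dB.

91.6 dB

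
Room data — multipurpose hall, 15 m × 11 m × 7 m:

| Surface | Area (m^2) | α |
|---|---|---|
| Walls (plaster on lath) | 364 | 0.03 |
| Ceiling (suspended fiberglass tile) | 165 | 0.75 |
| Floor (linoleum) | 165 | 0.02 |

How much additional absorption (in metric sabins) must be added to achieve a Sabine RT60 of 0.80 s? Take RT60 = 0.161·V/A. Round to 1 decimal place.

94.5 sabins

Equivalent absorption area: A₁ = 364*0.03 + 165*0.75 + 165*0.02 = 137.970 m^2.
V = 1155 m³. Required absorption A₂ = 0.161 × 1155 / 0.80 = 232.444 sabins.
Additional absorption ΔA = 232.444 − 137.970 = 94.5 sabins.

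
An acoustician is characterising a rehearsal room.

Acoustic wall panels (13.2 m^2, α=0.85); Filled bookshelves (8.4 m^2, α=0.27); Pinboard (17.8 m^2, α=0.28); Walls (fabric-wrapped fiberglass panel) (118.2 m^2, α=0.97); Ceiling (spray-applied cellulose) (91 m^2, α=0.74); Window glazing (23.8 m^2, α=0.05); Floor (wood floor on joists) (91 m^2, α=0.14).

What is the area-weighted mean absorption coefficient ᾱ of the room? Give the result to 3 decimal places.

0.590

S = Σ Sᵢ = 13.2 + 8.4 + 17.8 + 118.2 + 91 + 23.8 + 91 = 363.4 m^2.
Weighted sum Σ Sα = 214.396.
ᾱ = A/S = 0.590.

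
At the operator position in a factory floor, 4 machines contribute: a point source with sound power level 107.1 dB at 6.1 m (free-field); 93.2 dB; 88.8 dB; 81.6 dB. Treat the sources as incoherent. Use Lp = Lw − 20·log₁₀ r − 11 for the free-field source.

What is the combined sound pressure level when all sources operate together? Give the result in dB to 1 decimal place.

Source at 6.1 m: Lp = 107.1 − 20·log₁₀(6.1) − 11 = 80.4 dB.
Sum in the linear (power) domain: Σ 10^(Lᵢ/10) = 10^(80.4/10) + 10^(93.2/10) + 10^(88.8/10) + 10^(81.6/10) = 3.102e+09.
L_total = 10·log₁₀(3.102e+09) = 94.9 dB.

94.9 dB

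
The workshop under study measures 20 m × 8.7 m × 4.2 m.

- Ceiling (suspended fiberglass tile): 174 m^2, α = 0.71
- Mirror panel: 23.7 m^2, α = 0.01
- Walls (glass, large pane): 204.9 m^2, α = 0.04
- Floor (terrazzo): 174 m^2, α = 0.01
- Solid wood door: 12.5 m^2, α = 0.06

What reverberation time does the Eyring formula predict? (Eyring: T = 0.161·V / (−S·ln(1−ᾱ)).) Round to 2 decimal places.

Total surface area S = 174 + 23.7 + 204.9 + 174 + 12.5 = 589.1 m^2.
Absorption A = 174·0.71 + 23.7·0.01 + 204.9·0.04 + 174·0.01 + 12.5·0.06 = 134.463 sabins.
Mean coefficient ᾱ = A/S = 0.2283.
Eyring denominator: −S ln(1−ᾱ) = 152.671.
V = 20 × 8.7 × 4.2 = 730.8 m³.
T = 0.161·V/[−S·ln(1−ᾱ)] = 0.161·730.8/152.671 = 0.77 s.

0.77 s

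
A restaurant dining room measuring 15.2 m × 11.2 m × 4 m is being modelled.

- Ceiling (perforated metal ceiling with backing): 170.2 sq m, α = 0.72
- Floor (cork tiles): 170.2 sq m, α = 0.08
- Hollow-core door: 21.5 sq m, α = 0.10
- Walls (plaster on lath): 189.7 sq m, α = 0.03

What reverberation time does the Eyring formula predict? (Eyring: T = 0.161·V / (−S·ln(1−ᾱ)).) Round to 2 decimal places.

Total surface area S = 170.2 + 170.2 + 21.5 + 189.7 = 551.6 sq m.
Absorption A = 170.2×0.72 + 170.2×0.08 + 21.5×0.10 + 189.7×0.03 = 144.001 sabins.
Mean coefficient ᾱ = A/S = 0.2611.
Eyring denominator: −S ln(1−ᾱ) = 166.910.
V = 15.2 × 11.2 × 4 = 680.96 m³.
RT60 = 0.161 × 680.96 / 166.910 = 0.66 s.

0.66 s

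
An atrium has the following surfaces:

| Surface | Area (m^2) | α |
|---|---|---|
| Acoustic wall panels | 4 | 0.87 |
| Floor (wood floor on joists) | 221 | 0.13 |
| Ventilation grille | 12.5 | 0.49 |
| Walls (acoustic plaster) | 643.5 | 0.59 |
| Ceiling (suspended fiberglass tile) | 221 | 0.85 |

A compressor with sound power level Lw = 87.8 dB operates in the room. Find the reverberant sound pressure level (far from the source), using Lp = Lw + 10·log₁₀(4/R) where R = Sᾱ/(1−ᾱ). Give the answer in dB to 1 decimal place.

Σ(Sᵢαᵢ) = 4×0.87 + 221×0.13 + 12.5×0.49 + 643.5×0.59 + 221×0.85 = 605.850; total area S = 1102.0 m^2.
ᾱ = 0.5498, so room constant R = A/(1−ᾱ) = 1345.735 m^2.
Lp = Lw + 10 log₁₀(4/R) = 87.8 -25.27 = 62.5 dB.

62.5 dB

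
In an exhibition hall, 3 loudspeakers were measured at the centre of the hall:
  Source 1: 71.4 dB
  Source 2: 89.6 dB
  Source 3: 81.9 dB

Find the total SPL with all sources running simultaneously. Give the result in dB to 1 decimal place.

Converting to relative power and adding: 10^(71.4/10) + 10^(89.6/10) + 10^(81.9/10) = 1.081e+09.
L_total = 10·log₁₀(1.081e+09) = 90.3 dB.

90.3 dB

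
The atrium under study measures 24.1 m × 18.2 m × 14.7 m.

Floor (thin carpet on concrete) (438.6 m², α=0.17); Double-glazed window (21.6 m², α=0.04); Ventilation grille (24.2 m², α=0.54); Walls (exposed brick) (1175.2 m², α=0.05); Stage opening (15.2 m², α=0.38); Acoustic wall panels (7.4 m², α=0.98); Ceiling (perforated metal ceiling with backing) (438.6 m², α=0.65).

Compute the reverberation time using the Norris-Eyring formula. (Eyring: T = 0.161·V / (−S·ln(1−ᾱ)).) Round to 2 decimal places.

Total surface area S = 438.6 + 21.6 + 24.2 + 1175.2 + 15.2 + 7.4 + 438.6 = 2120.8 m².
Σ(Sᵢαᵢ) = 438.6×0.17 + 21.6×0.04 + 24.2×0.54 + 1175.2×0.05 + 15.2×0.38 + 7.4×0.98 + 438.6×0.65 = 445.372.
Mean coefficient ᾱ = A/S = 0.2100.
−S·ln(1−ᾱ) = −2120.8 × ln(1 − 0.2100) = 499.920.
V = 24.1 × 18.2 × 14.7 = 6447.714 m³.
RT60 = 0.161 × 6447.714 / 499.920 = 2.08 s.

2.08 seconds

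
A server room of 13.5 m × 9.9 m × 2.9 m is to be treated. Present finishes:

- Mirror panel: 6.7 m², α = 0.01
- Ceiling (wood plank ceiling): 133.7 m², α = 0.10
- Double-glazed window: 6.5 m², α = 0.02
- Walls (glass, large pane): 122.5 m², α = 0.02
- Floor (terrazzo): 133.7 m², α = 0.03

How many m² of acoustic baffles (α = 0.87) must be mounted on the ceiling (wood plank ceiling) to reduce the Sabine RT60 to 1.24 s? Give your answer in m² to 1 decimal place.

Equivalent absorption area: A₁ = 6.7×0.01 + 133.7×0.10 + 6.5×0.02 + 122.5×0.02 + 133.7×0.03 = 20.028 m².
V = 387.585 m³. Target absorption A₂ = 0.161 × 387.585 / 1.24 = 50.324 sabins.
ΔA needed = 50.324 − 20.028 = 30.296 sabins.
Net gain per m²: Δα = 0.87 − 0.10 = 0.77.
Area = ΔA/Δα = 30.296/0.77 = 39.3 m².

39.3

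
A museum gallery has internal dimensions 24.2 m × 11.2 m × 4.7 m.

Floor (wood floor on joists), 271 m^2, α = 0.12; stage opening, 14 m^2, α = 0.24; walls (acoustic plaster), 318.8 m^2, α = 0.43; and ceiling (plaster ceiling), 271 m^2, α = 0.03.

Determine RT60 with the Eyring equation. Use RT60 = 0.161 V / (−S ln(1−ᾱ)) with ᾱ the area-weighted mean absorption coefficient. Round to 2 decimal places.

1.01 s

Total surface area S = 271 + 14 + 318.8 + 271 = 874.8 m^2.
Σ(Sᵢαᵢ) = 271·0.12 + 14·0.24 + 318.8·0.43 + 271·0.03 = 181.094.
ᾱ = 181.094 / 874.8 = 0.2070.
−S·ln(1−ᾱ) = −874.8 × ln(1 − 0.2070) = 202.894.
V = 24.2 × 11.2 × 4.7 = 1273.888 m³.
T = 0.161·V/[−S·ln(1−ᾱ)] = 0.161·1273.888/202.894 = 1.01 s.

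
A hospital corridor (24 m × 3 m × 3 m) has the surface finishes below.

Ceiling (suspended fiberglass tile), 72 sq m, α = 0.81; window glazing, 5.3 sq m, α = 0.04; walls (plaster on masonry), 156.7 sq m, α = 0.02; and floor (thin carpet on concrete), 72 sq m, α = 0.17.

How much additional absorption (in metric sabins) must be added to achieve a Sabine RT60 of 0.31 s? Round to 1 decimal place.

38.3 sabins

Equivalent absorption area: A₁ = 72·0.81 + 5.3·0.04 + 156.7·0.02 + 72·0.17 = 73.906 sq m.
Target A₂ = 0.161·216/0.31 = 112.181 sabins (V = 216 m³).
Shortfall: 112.181 − 73.906 = 38.3 sabins.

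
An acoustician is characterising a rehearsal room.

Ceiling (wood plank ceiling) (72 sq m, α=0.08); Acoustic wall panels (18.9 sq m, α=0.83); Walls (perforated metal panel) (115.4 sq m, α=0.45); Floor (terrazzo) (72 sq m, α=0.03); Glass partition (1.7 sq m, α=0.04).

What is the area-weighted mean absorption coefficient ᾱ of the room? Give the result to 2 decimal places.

0.27

Total surface area S = 280.0 sq m.
Weighted sum Σ Sα = 75.605.
ᾱ = A/S = 0.27.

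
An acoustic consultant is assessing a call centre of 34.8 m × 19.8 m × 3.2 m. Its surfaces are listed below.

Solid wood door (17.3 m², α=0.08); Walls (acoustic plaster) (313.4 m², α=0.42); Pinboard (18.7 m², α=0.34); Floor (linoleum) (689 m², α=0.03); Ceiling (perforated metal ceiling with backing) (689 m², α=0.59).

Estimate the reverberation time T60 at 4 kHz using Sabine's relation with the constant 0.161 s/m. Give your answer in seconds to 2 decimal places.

Summing Sᵢαᵢ: 1.384 + 131.628 + 6.358 + 20.670 + 406.510 → A = 566.550 sabins.
V = 34.8·19.8·3.2 = 2204.928 m³.
T = 0.161 V/A = 0.161·2204.928/566.550 = 0.63 s.

0.63 s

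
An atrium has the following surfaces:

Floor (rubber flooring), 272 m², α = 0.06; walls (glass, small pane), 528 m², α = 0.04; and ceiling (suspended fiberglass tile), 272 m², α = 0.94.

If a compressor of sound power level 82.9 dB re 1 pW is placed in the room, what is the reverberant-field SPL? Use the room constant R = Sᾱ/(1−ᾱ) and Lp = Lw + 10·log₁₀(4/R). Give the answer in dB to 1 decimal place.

62.9 dB

A = 293.120 sabins; S = 1072.0 m².
ᾱ = 0.2734, so room constant R = A/(1−ᾱ) = 403.413 m².
Lp = 82.9 + 10·log₁₀(4/403.413) = 82.9 + (-20.04) = 62.9 dB.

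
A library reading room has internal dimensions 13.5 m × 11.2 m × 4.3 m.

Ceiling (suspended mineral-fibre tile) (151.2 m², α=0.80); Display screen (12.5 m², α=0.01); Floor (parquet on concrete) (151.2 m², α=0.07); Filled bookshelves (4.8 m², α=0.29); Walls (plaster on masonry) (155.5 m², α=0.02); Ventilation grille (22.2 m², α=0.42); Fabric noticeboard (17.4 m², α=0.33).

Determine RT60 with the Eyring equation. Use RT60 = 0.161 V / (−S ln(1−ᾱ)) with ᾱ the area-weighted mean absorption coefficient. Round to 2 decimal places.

Total surface area S = 151.2 + 12.5 + 151.2 + 4.8 + 155.5 + 22.2 + 17.4 = 514.8 m².
Σ(Sᵢαᵢ) = 151.2×0.80 + 12.5×0.01 + 151.2×0.07 + 4.8×0.29 + 155.5×0.02 + 22.2×0.42 + 17.4×0.33 = 151.237.
Mean coefficient ᾱ = A/S = 0.2938.
−S·ln(1−ᾱ) = −514.8 × ln(1 − 0.2938) = 179.077.
V = 13.5 × 11.2 × 4.3 = 650.16 m³.
T = 0.161·V/[−S·ln(1−ᾱ)] = 0.161·650.16/179.077 = 0.58 s.

0.58 s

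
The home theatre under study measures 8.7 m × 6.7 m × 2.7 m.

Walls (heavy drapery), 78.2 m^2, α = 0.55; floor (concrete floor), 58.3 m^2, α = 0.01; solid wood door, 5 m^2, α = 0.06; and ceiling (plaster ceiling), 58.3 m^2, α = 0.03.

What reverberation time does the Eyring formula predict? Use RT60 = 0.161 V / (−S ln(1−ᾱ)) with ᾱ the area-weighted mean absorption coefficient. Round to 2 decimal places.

0.49 seconds

S = Σ Sᵢ = 199.8 m^2.
Σ(Sᵢαᵢ) = 78.2·0.55 + 58.3·0.01 + 5·0.06 + 58.3·0.03 = 45.642.
Mean coefficient ᾱ = A/S = 0.2284.
Eyring denominator: −S ln(1−ᾱ) = 51.806.
V = 8.7 × 6.7 × 2.7 = 157.383 m³.
RT60 = 0.161 × 157.383 / 51.806 = 0.49 s.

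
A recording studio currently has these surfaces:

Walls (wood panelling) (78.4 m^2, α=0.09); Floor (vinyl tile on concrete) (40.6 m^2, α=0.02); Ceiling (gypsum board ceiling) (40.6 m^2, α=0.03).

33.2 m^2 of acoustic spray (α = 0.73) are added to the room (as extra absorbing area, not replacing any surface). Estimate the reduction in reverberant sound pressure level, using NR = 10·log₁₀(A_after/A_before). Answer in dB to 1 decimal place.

5.6 dB

Summing Sᵢαᵢ: 7.056 + 0.812 + 1.218 → A_before = 9.086 sabins.
Treatment contributes 33.2·0.73 = 24.236 sabins.
A_after = 9.086 + 24.236 = 33.322 sabins.
NR = 10·log₁₀(33.322/9.086) = 5.6 dB.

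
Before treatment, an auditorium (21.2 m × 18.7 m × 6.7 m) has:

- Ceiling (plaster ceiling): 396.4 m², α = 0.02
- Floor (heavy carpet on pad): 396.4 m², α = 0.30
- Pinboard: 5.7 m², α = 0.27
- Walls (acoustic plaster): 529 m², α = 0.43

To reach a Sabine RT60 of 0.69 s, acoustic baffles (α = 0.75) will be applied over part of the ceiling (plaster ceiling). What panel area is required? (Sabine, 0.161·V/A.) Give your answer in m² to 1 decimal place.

361.5

A₁ = Σ Sᵢαᵢ = 396.4·0.02 + 396.4·0.30 + 5.7·0.27 + 529·0.43 = 355.857 sabins.
V = 2656.148 m³. Target absorption A₂ = 0.161 × 2656.148 / 0.69 = 619.768 sabins.
Absorption to add: 619.768 − 355.857 = 263.911 sabins.
Each m² of panel replacing the ceiling (plaster ceiling) adds (0.75 − 0.02) = 0.73 sabins.
Panel area = 263.911 / 0.73 = 361.5 m².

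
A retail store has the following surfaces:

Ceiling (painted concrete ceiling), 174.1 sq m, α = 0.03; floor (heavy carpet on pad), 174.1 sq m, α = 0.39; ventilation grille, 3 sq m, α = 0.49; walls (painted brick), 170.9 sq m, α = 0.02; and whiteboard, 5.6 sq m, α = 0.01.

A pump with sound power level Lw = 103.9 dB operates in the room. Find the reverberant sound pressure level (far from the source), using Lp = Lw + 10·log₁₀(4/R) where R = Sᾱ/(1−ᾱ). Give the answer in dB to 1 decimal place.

90.3 dB

A = 78.066 sabins; S = 527.7 sq m.
ᾱ = 78.066/527.7 = 0.1479; R = Sᾱ/(1−ᾱ) = 78.066/(1−0.1479) = 91.616 sq m.
Lp = 103.9 + 10·log₁₀(4/91.616) = 103.9 + (-13.60) = 90.3 dB.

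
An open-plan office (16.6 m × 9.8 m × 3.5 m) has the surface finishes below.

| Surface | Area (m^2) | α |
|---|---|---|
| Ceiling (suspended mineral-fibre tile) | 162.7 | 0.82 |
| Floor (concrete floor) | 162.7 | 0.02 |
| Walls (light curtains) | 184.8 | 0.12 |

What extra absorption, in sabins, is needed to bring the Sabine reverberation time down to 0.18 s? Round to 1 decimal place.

350.4 sabins

A₁ = Σ Sᵢαᵢ = 162.7·0.82 + 162.7·0.02 + 184.8·0.12 = 158.844 sabins.
V = 569.38 m³. Required absorption A₂ = 0.161 × 569.38 / 0.18 = 509.279 sabins.
ΔA = A₂ − A₁ = 509.279 − 158.844 = 350.4 sabins.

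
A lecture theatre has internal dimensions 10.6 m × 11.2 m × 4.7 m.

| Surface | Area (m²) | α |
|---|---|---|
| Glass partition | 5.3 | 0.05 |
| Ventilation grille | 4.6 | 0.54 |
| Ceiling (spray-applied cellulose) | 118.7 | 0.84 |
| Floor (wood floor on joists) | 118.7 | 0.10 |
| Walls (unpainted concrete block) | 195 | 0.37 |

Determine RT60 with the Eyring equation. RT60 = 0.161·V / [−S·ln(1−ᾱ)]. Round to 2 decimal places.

S = Σ Sᵢ = 442.3 m².
Absorption A = 5.3·0.05 + 4.6·0.54 + 118.7·0.84 + 118.7·0.10 + 195·0.37 = 186.477 sabins.
Mean coefficient ᾱ = A/S = 0.4216.
−S·ln(1−ᾱ) = −442.3 × ln(1 − 0.4216) = 242.155.
V = 10.6 × 11.2 × 4.7 = 557.984 m³.
T = 0.161·V/[−S·ln(1−ᾱ)] = 0.161·557.984/242.155 = 0.37 s.

0.37 sec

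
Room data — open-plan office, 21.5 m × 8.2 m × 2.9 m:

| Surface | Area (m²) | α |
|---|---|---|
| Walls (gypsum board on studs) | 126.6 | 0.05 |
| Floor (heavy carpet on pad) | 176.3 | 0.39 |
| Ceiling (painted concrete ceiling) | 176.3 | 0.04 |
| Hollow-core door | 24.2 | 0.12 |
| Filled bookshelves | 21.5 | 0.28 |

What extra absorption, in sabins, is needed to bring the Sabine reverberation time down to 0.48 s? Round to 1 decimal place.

80.4 sabins

Summing Sᵢαᵢ: 6.330 + 68.757 + 7.052 + 2.904 + 6.020 → A₁ = 91.063 sabins.
V = 511.27 m³. Required absorption A₂ = 0.161 × 511.27 / 0.48 = 171.488 sabins.
ΔA = A₂ − A₁ = 171.488 − 91.063 = 80.4 sabins.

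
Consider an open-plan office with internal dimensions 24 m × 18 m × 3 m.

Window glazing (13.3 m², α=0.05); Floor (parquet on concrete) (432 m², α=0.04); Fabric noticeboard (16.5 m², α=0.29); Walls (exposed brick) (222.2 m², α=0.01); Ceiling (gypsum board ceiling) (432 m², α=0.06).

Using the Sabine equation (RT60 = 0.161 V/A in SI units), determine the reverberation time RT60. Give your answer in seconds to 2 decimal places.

4.10 sec

A = Σ Sᵢαᵢ = 13.3×0.05 + 432×0.04 + 16.5×0.29 + 222.2×0.01 + 432×0.06 = 50.872 sabins.
V = 24·18·3 = 1296 m³.
Sabine: RT60 = 0.161 × 1296 / 50.872 = 4.10 s.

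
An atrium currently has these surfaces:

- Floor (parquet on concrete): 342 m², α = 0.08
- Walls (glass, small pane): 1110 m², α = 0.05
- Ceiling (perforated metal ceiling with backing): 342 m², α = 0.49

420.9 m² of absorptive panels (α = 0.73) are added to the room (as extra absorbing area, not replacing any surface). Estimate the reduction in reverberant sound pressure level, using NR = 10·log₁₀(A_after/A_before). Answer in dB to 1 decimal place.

Equivalent absorption area: A_before = 342*0.08 + 1110*0.05 + 342*0.49 = 250.440 m².
Added absorption = 420.9 × 0.73 = 307.257 sabins.
A_after = 250.440 + 307.257 = 557.697 sabins.
Reduction = 10 log₁₀(A_after/A_before) = 10 log₁₀(2.2269) = 3.5 dB.

3.5 dB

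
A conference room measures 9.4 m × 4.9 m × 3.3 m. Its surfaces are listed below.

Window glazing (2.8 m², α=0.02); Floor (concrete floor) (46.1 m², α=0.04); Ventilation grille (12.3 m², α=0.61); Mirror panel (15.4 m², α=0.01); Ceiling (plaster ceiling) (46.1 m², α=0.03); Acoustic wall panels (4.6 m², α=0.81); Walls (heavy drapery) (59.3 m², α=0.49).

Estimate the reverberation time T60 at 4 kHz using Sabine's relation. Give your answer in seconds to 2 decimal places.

0.56 seconds

Summing Sᵢαᵢ: 0.056 + 1.844 + 7.503 + 0.154 + 1.383 + 3.726 + 29.057 → A = 43.723 sabins.
Volume V = 9.4 × 4.9 × 3.3 = 151.998 m³.
T = 0.161 V/A = 0.161·151.998/43.723 = 0.56 s.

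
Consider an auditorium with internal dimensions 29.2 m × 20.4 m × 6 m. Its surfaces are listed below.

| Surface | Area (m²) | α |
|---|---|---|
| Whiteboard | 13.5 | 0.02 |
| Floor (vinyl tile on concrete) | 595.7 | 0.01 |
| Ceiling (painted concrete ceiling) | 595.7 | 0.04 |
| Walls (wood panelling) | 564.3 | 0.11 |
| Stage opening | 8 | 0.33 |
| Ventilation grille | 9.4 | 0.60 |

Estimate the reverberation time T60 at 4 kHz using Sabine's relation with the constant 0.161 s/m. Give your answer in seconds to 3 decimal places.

5.731 seconds

Summing Sᵢαᵢ: 0.270 + 5.957 + 23.828 + 62.073 + 2.640 + 5.640 → A = 100.408 sabins.
V = 29.2·20.4·6 = 3574.08 m³.
Sabine: RT60 = 0.161 × 3574.08 / 100.408 = 5.731 s.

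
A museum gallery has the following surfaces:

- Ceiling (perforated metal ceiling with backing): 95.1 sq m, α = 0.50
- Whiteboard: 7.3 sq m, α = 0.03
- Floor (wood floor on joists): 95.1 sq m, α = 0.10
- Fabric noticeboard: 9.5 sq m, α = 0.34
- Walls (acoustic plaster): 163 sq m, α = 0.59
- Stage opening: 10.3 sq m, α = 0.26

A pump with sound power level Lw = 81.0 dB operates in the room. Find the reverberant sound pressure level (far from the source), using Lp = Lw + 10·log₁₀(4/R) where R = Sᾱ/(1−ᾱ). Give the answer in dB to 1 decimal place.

62.6 dB

A = 159.357 sabins; S = 380.3 sq m.
ᾱ = 159.357/380.3 = 0.4190; R = Sᾱ/(1−ᾱ) = 159.357/(1−0.4190) = 274.281 sq m.
Lp = Lw + 10 log₁₀(4/R) = 81.0 -18.36 = 62.6 dB.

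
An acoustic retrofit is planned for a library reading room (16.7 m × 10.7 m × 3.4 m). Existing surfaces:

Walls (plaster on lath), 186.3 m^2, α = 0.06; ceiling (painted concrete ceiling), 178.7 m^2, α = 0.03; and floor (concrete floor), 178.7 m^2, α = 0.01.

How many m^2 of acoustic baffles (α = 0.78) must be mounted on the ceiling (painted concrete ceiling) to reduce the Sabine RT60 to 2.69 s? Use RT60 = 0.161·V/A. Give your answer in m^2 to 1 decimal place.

Total absorption A₁ = 186.3·0.06 + 178.7·0.03 + 178.7·0.01
  = 11.178 + 5.361 + 1.787 = 18.326 m^2 sabins.
Required A₂ = 0.161·607.546/2.69 = 36.362 sabins.
Absorption to add: 36.362 − 18.326 = 18.036 sabins.
Each m^2 of panel replacing the ceiling (painted concrete ceiling) adds (0.78 − 0.03) = 0.75 sabins.
Area = ΔA/Δα = 18.036/0.75 = 24.0 m^2.

24.0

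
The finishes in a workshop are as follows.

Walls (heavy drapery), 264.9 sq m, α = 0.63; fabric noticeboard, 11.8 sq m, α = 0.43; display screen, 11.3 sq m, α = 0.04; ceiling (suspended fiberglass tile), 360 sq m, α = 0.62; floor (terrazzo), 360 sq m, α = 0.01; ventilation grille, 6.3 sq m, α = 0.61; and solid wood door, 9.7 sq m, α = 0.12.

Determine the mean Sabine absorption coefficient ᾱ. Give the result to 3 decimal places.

0.395

Total surface area S = 1024.0 sq m.
Weighted sum Σ Sα = 404.220.
ᾱ = 404.220 / 1024.0 = 0.395.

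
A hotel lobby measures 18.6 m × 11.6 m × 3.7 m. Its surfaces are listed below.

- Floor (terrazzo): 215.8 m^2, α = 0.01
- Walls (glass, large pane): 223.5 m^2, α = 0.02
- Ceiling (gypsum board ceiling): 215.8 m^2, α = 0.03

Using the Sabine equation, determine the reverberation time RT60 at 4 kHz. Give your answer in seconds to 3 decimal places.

A = Σ Sᵢαᵢ = 215.8*0.01 + 223.5*0.02 + 215.8*0.03 = 13.102 sabins.
Room volume: 798.312 m³.
Sabine: RT60 = 0.161 × 798.312 / 13.102 = 9.810 s.

9.810 sec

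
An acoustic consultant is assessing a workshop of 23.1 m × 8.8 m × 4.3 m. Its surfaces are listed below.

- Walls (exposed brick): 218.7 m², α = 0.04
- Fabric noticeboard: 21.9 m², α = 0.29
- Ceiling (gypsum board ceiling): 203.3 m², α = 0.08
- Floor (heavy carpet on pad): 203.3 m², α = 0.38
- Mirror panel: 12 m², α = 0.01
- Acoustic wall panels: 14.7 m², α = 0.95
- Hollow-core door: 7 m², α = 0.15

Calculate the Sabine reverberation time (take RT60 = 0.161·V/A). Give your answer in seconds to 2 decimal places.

A = Σ Sᵢαᵢ = 218.7·0.04 + 21.9·0.29 + 203.3·0.08 + 203.3·0.38 + 12·0.01 + 14.7·0.95 + 7·0.15 = 123.752 sabins.
Volume V = 23.1 × 8.8 × 4.3 = 874.104 m³.
Sabine: RT60 = 0.161 × 874.104 / 123.752 = 1.14 s.

1.14 sec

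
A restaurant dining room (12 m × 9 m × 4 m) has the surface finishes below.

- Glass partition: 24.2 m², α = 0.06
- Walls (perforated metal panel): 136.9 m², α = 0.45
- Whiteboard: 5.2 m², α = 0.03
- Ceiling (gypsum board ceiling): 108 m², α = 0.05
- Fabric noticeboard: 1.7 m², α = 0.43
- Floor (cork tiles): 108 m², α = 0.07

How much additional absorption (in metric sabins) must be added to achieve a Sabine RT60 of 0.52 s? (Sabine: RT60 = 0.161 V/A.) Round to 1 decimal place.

56.8 sabins

A₁ = Σ Sᵢαᵢ = 24.2×0.06 + 136.9×0.45 + 5.2×0.03 + 108×0.05 + 1.7×0.43 + 108×0.07 = 76.904 sabins.
Target A₂ = 0.161·432/0.52 = 133.754 sabins (V = 432 m³).
ΔA = A₂ − A₁ = 133.754 − 76.904 = 56.8 sabins.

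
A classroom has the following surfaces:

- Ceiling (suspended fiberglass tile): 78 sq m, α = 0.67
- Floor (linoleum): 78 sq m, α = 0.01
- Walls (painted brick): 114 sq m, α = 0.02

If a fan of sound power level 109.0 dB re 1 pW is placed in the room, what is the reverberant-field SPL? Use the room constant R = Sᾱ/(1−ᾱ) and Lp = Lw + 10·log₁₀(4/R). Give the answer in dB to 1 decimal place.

A = 55.320 sabins; S = 270.0 sq m.
ᾱ = 0.2049, so room constant R = A/(1−ᾱ) = 69.576 sq m.
Lp = Lw + 10 log₁₀(4/R) = 109.0 -12.40 = 96.6 dB.

96.6 dB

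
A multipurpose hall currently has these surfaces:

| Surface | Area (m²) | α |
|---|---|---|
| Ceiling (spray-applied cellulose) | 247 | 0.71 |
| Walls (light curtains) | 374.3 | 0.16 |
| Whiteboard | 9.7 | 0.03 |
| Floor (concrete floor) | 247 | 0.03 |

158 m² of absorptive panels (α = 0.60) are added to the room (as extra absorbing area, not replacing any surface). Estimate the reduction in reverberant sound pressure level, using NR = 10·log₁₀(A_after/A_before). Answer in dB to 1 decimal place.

Equivalent absorption area: A_before = 247·0.71 + 374.3·0.16 + 9.7·0.03 + 247·0.03 = 242.959 m².
Treatment contributes 158·0.60 = 94.800 sabins.
New total A_after = 337.759 sabins.
NR = 10·log₁₀(337.759/242.959) = 1.4 dB.

1.4 dB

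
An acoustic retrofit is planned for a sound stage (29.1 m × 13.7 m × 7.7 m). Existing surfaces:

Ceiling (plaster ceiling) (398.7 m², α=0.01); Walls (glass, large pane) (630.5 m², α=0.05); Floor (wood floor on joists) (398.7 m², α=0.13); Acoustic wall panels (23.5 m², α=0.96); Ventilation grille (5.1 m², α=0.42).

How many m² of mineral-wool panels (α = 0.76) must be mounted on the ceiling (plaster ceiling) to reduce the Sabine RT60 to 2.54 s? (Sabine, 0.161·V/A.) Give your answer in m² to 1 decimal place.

110.0

Summing Sᵢαᵢ: 3.987 + 31.525 + 51.831 + 22.560 + 2.142 → A₁ = 112.045 sabins.
V = 3069.759 m³. Target absorption A₂ = 0.161 × 3069.759 / 2.54 = 194.579 sabins.
ΔA needed = 194.579 − 112.045 = 82.534 sabins.
Net gain per m²: Δα = 0.76 − 0.01 = 0.75.
Panel area = 82.534 / 0.75 = 110.0 m².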